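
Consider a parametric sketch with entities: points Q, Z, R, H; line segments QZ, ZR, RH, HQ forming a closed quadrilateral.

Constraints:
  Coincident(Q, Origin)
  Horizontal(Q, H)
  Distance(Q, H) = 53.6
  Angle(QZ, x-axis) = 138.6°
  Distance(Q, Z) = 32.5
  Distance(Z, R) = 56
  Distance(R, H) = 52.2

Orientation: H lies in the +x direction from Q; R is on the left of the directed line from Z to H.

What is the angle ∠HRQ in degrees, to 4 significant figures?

61.92°

Checks: |ZR| = 56.00 ✓; |RH| = 52.20 ✓.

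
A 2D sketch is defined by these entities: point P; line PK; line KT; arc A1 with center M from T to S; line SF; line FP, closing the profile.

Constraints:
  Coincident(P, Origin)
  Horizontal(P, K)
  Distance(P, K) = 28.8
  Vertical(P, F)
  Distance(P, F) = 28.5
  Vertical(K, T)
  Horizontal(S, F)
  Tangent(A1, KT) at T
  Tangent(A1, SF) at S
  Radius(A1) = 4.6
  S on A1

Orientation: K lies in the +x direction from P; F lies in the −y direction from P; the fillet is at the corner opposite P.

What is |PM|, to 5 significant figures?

34.012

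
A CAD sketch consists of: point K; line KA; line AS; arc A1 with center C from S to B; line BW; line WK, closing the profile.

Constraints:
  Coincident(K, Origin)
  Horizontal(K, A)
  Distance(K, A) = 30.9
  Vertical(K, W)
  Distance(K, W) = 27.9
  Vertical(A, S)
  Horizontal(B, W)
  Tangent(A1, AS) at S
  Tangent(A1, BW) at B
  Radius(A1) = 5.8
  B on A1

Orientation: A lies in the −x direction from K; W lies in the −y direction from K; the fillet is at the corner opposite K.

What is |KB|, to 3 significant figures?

37.5

K is at the origin; KA is horizontal with |KA| = 30.9 and A on the −x side, so A = (-30.9, 0.00). K and W share the same x with |KW| = 27.9 and W on the −y side, so W = (0.00, -27.9). The virtual corner opposite K is at (-30.9, -27.9). The tangent condition forces CS to be normal to AS and since A1 is tangent to BW there, CB ⟂ BW, with radius 5.8, so the center C sits 5.8 in from both sides at C = (-25.1, -22.1). That places the tangent points at S = (-30.9, -22.1) on AS and B = (-25.1, -27.9) on BW. Then |KB| = |B − K| = 37.5.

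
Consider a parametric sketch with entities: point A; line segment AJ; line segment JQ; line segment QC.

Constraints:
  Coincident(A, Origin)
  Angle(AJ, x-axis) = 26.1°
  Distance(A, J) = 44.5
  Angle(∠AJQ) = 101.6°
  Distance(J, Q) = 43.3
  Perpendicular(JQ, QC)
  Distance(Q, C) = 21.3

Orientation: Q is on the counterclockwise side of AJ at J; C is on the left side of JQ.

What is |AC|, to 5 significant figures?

56.804

A is at the origin; AJ runs at 26.1° with length 44.5, so J = 44.5·(cos 26.1°, sin 26.1°) = (39.962, 19.577). ∠AJQ = 101.6°, so JQ runs at 26.1° + (180° − 101.6°) = 104.50° from the x-axis; with |JQ| = 43.3, Q = J + 43.3·(cos 104.50°, sin 104.50°) = (29.121, 61.498). The perpendicularity gives QC at right angles to JQ; with |QC| = 21.3 on the left of JQ, C = Q + 21.3·(-0.96815, -0.25038) = (8.4992, 56.165). Then |AC| = |C − A| = 56.804.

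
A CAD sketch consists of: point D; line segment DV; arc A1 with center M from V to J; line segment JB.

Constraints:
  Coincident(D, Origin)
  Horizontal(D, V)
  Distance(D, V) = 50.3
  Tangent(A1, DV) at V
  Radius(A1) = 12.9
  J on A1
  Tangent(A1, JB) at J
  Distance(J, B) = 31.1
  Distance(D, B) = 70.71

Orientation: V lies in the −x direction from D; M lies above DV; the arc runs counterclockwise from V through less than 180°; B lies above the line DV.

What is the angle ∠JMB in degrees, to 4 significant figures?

67.47°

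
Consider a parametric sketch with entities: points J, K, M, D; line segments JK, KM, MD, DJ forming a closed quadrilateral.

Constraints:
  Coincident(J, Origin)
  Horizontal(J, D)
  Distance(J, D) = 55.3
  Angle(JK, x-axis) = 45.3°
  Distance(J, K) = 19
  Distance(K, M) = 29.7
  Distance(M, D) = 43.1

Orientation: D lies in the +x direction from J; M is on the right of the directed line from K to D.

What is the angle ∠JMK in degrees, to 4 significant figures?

39.75°

J is at the origin; JD is horizontal with |JD| = 55.3 and D in +x, so D = (55.3, 0). JK runs at 45.3° with |JK| = 19.0, so K = (13.36, 13.51). M is determined by |KM| = 29.7 and |MD| = 43.1 together: it lies at the intersection of circle(K, 29.7) and circle(D, 43.1). With |KD| = 44.06, the foot of the radical line on KD is 10.96 from K and the perpendicular offset is √(29.7² − 10.96²) = 27.60. Taking the right-of-KD solution: M = (15.33, -16.13).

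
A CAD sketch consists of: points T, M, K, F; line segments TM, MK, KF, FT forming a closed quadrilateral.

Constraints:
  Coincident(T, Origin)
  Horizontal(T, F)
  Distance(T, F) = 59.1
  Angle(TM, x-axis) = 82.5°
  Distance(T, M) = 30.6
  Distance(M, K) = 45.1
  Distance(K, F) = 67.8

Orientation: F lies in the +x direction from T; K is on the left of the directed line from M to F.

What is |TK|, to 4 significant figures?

72.22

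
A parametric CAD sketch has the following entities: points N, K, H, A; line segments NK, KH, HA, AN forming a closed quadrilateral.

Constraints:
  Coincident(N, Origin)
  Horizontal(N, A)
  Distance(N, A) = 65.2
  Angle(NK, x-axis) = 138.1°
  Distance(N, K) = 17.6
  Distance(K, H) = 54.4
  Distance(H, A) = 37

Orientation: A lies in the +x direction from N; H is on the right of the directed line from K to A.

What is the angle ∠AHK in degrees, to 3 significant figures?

119°

Checks: N.y = 0.00, A.y = 0.00 ✓; |KH| = 54.40 ✓; |HA| = 37.00 ✓.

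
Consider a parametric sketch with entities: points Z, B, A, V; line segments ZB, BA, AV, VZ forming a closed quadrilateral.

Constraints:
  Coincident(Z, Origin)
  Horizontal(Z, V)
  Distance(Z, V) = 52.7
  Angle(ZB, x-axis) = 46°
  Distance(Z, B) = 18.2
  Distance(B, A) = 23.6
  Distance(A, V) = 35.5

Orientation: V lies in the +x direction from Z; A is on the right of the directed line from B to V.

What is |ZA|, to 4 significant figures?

20.97

Checks: ZB at 46.00° ✓; |BA| = 23.60 ✓; |AV| = 35.50 ✓.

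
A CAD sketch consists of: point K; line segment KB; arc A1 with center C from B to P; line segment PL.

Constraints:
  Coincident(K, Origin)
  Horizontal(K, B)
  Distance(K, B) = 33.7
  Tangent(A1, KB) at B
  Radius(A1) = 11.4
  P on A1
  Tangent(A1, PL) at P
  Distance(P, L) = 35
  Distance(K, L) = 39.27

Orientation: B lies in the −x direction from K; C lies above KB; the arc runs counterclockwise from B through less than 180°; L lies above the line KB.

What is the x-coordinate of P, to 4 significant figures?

-23.37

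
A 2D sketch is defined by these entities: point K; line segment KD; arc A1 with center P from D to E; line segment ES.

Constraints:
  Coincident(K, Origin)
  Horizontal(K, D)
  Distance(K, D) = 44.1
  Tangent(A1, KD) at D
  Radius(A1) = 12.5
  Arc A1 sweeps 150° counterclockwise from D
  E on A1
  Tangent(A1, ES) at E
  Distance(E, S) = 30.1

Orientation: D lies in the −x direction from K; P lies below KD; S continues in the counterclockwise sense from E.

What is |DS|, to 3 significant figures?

43.2

K is at the origin; K and D share the same y with |KD| = 44.1 and D on the −x side, so D = (-44.1, 0.00). A1 meets KD tangentially, so PD is at right angles to KD, so P = D + (0, -12.5) = (-44.1, -12.5). On A1, D sits at bearing 90° from P; a 150° counterclockwise sweep puts E at bearing 240°, so E = P + 12.5·(cos 240°, sin 240°) = (-50.4, -23.3). The tangent condition forces PE to be normal to ES, so ES runs along (−sin 240°, cos 240°); with |ES| = 30.1, S = (-24.3, -38.4). Then |DS| = |S − D| = 43.2.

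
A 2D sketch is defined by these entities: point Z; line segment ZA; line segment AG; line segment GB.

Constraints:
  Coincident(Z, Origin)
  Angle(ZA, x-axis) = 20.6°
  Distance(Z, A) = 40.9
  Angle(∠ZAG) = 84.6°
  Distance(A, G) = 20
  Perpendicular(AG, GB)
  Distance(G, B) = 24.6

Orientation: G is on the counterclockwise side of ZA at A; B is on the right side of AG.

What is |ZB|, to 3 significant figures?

67.3

Z is at the origin; ZA runs at 20.6° with length 40.9, so A = 40.9·(cos 20.6°, sin 20.6°) = (38.3, 14.4). ∠ZAG = 84.6°, so AG runs at 20.6° + (180° − 84.6°) = 116° from the x-axis; with |AG| = 20.0, G = A + 20.0·(cos 116°, sin 116°) = (29.5, 32.4). AG ⟂ GB; with |GB| = 24.6 on the right of AG, B = G + 24.6·(0.899, 0.438) = (51.6, 43.2). Then |ZB| = |B − Z| = 67.3.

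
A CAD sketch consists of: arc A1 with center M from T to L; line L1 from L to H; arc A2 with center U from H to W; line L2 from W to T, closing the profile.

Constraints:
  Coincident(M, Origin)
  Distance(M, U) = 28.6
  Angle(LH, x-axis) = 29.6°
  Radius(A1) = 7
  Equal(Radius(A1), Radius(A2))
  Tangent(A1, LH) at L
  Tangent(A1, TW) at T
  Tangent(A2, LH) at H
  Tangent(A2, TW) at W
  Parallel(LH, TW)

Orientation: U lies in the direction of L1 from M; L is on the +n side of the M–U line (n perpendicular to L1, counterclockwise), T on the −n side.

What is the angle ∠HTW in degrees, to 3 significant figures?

26.1°

The slot axis is L1's direction at 29.6°, so u = (cos 29.6°, sin 29.6°) = (0.869, 0.494) and n = (−sin 29.6°, cos 29.6°) = (-0.494, 0.869). M is at the origin and U lies 28.6 along u from M, so U = 28.6·u = (24.9, 14.1). Tangency of A1 to both parallel lines with radius 7.0 puts L and T at M ± 7.0·n: L = (-3.46, 6.09), T = (3.46, -6.09). Equal radii place H and W the same way about U: H = U + 7.0·n = (21.4, 20.2), W = U − 7.0·n = (28.3, 8.04). Then cos ∠HTW = TH·TW / (|TH||TW|), giving 26.1°.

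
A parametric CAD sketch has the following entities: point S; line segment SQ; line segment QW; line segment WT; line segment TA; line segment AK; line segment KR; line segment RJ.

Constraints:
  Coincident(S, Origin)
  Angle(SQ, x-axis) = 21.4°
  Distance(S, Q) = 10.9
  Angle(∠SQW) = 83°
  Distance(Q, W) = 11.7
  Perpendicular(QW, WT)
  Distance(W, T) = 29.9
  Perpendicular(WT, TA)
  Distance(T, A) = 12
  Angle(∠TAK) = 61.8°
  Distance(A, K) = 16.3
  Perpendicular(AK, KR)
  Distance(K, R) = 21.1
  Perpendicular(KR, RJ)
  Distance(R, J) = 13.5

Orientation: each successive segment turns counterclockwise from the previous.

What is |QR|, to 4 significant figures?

36.42

S is at the origin; SQ runs at 21.4° with length 10.9, so Q = (10.15, 3.977). ∠SQW = 83.0° gives QW at 118.4° from the x-axis; with |QW| = 11.7, W = (4.584, 14.27). The perpendicularity gives WT at right angles to QW, so WT runs at -151.6°; with |WT| = 29.9, T = (-21.72, 0.04788). WT is perpendicular to TA, so TA runs at -61.60°; with |TA| = 12.0, A = (-16.01, -10.51). ∠TAK = 61.8° gives AK at 56.60° from the x-axis; with |AK| = 16.3, K = (-7.037, 3.100). AK is perpendicular to KR, so KR runs at 146.6°; with |KR| = 21.1, R = (-24.65, 14.72). Then |QR| = |R − Q| = 36.42.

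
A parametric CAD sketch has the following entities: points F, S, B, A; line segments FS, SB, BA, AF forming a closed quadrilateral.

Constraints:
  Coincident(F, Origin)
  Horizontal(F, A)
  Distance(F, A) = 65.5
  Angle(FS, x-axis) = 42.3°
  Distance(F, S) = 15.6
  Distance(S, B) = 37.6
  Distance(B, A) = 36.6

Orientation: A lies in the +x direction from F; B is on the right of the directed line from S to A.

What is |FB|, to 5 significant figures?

39.482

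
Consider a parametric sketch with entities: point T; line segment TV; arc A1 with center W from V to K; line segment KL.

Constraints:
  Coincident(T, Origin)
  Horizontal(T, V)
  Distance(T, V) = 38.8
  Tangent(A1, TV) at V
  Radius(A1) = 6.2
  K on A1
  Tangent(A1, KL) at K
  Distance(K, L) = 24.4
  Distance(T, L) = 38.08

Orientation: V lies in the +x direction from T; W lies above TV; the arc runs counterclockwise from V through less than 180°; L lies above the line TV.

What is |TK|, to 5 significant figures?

44.467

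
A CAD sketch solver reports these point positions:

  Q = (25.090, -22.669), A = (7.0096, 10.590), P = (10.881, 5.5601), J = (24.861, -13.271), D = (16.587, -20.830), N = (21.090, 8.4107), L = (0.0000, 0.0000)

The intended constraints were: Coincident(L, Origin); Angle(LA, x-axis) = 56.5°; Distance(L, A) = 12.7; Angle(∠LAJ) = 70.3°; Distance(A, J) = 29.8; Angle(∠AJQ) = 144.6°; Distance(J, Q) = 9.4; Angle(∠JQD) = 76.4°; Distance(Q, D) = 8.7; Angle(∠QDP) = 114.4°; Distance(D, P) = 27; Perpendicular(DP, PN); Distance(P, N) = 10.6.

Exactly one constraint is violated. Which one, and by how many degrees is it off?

Perpendicular(DP, PN) — off by 3.40°.

L = (0.00, 0.00) ✓; LA at 56.50° ✓; |LA| = 12.70 ✓; ∠LAJ = 70.30° ✓; |AJ| = 29.80 ✓; ∠AJQ = 144.6° ✓; |JQ| = 9.401 ✓; ∠JQD = 76.40° ✓; |QD| = 8.700 ✓; ∠QDP = 114.4° ✓; |DP| = 27.00 ✓; ∠(DP, PN) = 86.60° ✗; |PN| = 10.60 ✓.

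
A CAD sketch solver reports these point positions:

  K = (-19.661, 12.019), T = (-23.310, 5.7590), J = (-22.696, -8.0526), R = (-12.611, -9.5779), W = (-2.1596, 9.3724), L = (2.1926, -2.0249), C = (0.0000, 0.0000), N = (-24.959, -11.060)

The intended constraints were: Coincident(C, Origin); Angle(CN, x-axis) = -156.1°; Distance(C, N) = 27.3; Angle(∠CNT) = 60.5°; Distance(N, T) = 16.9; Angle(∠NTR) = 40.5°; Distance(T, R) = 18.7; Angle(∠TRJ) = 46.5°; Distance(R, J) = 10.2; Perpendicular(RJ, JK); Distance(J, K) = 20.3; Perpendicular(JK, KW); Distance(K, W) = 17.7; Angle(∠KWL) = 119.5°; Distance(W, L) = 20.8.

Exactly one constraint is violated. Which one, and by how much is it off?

Distance(W, L) = 20.8 — off by 8.60.

C = (0.00, 0.00) ✓; CN at -156.1° ✓; |CN| = 27.30 ✓; ∠CNT = 60.50° ✓; |NT| = 16.90 ✓; ∠NTR = 40.50° ✓; |TR| = 18.70 ✓; ∠TRJ = 46.50° ✓; |RJ| = 10.20 ✓; ∠(RJ, JK) = 90.00° ✓; |JK| = 20.30 ✓; ∠(JK, KW) = 90.00° ✓; |KW| = 17.70 ✓; ∠KWL = 119.5° ✓; |WL| = 12.20 ✗.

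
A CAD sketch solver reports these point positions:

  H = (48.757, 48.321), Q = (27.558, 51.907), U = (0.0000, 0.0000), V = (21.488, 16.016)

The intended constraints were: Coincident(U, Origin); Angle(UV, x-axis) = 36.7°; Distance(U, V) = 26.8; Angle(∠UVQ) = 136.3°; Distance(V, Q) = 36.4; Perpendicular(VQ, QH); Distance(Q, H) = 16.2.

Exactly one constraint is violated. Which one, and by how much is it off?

Distance(Q, H) = 16.2 — off by 5.30.

U = (0.00, 0.00) ✓; UV at 36.70° ✓; |UV| = 26.80 ✓; ∠UVQ = 136.3° ✓; |VQ| = 36.40 ✓; ∠(VQ, QH) = 90.00° ✓; |QH| = 21.50 ✗.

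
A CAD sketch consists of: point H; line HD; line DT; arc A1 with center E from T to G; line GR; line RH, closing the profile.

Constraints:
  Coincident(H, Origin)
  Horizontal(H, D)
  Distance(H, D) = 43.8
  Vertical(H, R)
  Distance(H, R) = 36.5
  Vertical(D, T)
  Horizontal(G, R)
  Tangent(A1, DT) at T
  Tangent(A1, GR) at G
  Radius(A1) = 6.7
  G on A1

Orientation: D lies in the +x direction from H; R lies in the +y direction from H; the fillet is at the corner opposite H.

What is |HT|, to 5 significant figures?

52.976

H is at the origin; HD is horizontal with |HD| = 43.8 and D on the +x side, so D = (43.800, 0.0000). HR is vertical with |HR| = 36.5 and R on the +y side, so R = (0.0000, 36.500). The virtual corner opposite H is at (43.800, 36.500). A1 meets DT tangentially, so ET is at right angles to DT and A1 meets GR tangentially, so EG is at right angles to GR, with radius 6.7, so the center E sits 6.7 in from both sides at E = (37.100, 29.800). That places the tangent points at T = (43.800, 29.800) on DT and G = (37.100, 36.500) on GR. Then |HT| = |T − H| = 52.976.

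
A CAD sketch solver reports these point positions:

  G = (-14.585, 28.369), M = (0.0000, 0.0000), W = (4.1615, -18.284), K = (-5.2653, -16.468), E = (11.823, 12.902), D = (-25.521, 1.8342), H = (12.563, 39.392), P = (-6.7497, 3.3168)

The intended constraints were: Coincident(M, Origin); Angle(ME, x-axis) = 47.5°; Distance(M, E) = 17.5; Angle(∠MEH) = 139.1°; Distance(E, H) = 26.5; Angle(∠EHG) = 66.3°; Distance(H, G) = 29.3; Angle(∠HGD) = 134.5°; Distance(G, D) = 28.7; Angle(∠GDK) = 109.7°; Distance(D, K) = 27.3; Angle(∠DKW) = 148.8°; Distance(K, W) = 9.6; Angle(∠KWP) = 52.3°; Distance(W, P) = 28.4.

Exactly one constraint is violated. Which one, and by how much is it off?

Distance(W, P) = 28.4 — off by 4.20.

M = (0.00, 0.00) ✓; ME at 47.50° ✓; |ME| = 17.50 ✓; ∠MEH = 139.1° ✓; |EH| = 26.50 ✓; ∠EHG = 66.30° ✓; |HG| = 29.30 ✓; ∠HGD = 134.5° ✓; |GD| = 28.70 ✓; ∠GDK = 109.7° ✓; |DK| = 27.30 ✓; ∠DKW = 148.8° ✓; |KW| = 9.600 ✓; ∠KWP = 52.30° ✓; |WP| = 24.20 ✗.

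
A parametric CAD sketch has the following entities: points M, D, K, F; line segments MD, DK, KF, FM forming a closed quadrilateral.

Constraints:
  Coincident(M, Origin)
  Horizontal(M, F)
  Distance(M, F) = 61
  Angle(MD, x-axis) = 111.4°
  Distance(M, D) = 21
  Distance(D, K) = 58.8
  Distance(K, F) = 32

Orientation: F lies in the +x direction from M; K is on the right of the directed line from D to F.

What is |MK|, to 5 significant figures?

41.080

M is at the origin; M and F share the same y with |MF| = 61.0 and F in +x, so F = (61.0, 0). MD runs at 111.4° with |MD| = 21.0, so D = (-7.6624, 19.552). K is determined by |DK| = 58.8 and |KF| = 32.0 together: it lies at the intersection of circle(D, 58.8) and circle(F, 32.0). With |DF| = 71.392, the foot of the radical line on DF is 52.739 from D and the perpendicular offset is √(58.8² − 52.739²) = 26.001. Taking the right-of-DF solution: K = (35.939, -19.898).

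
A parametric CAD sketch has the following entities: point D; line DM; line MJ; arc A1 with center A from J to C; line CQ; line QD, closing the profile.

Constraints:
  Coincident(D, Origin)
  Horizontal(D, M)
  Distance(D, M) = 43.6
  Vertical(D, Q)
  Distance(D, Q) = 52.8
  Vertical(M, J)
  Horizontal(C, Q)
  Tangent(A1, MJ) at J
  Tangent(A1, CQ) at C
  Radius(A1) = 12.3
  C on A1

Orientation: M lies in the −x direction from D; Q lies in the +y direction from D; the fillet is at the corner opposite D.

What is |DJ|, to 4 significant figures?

59.51

The virtual corner opposite D is at (-43.60, 52.80). Tangency of A1 to MJ means the radius AJ is perpendicular to MJ and tangency of A1 to CQ means the radius AC is perpendicular to CQ, with radius 12.3, so the center A sits 12.3 in from both sides at A = (-31.30, 40.50). That places the tangent points at J = (-43.60, 40.50) on MJ and C = (-31.30, 52.80) on CQ. Then |DJ| = |J − D| = 59.51.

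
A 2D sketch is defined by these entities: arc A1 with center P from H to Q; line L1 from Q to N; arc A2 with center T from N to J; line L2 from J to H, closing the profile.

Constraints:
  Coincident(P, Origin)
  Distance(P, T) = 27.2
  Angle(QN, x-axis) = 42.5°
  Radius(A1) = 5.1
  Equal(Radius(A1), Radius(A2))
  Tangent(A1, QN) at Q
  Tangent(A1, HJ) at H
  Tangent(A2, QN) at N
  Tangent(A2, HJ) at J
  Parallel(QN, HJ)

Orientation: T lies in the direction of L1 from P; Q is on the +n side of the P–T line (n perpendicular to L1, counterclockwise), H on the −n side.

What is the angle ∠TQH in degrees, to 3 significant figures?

79.4°

The slot axis is L1's direction at 42.5°, so u = (cos 42.5°, sin 42.5°) = (0.737, 0.676) and n = (−sin 42.5°, cos 42.5°) = (-0.676, 0.737). P is at the origin and T lies 27.2 along u from P, so T = 27.2·u = (20.1, 18.4). Tangency of A1 to both parallel lines with radius 5.1 puts Q and H at P ± 5.1·n: Q = (-3.45, 3.76), H = (3.45, -3.76). Then cos ∠TQH = QT·QH / (|QT||QH|), giving 79.4°.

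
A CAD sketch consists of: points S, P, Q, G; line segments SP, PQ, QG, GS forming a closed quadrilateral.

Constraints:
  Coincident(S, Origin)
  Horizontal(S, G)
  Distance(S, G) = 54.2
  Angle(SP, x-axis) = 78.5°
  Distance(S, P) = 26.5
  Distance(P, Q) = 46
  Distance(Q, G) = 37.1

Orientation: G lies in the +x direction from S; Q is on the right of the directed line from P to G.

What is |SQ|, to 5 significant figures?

27.350

Checks: |PQ| = 46.00 ✓; |QG| = 37.10 ✓.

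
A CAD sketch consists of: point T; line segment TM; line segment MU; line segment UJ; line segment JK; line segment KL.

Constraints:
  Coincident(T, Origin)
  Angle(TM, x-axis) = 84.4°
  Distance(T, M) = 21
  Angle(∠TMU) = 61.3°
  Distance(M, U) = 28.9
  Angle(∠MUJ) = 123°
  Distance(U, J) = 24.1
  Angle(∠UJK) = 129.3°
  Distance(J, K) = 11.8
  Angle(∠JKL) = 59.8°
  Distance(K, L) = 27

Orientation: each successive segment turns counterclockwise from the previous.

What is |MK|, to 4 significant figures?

49.67

T is at the origin; TM runs at 84.4° with length 21.0, so M = (2.049, 20.90). ∠TMU = 61.3° gives MU at -156.9° from the x-axis; with |MU| = 28.9, U = (-24.53, 9.561). ∠MUJ = 123.0° gives UJ at -99.90° from the x-axis; with |UJ| = 24.1, J = (-28.68, -14.18). ∠UJK = 129.3° gives JK at -49.20° from the x-axis; with |JK| = 11.8, K = (-20.97, -23.11). Then |MK| = |K − M| = 49.67.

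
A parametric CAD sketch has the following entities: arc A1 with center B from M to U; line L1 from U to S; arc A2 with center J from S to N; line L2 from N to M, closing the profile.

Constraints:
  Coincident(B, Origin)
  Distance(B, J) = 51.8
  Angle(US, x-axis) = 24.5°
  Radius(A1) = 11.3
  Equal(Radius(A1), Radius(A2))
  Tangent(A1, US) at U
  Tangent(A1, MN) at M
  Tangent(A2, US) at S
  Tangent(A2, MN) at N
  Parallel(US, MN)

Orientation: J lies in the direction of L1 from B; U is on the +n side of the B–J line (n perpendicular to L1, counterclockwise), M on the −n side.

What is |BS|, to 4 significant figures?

53.02

The slot axis is L1's direction at 24.5°, so u = (cos 24.5°, sin 24.5°) = (0.9100, 0.4147) and n = (−sin 24.5°, cos 24.5°) = (-0.4147, 0.9100). B is at the origin and J lies 51.8 along u from B, so J = 51.8·u = (47.14, 21.48). Tangency of A1 to both parallel lines with radius 11.3 puts U and M at B ± 11.3·n: U = (-4.686, 10.28), M = (4.686, -10.28). Equal radii place S and N the same way about J: S = J + 11.3·n = (42.45, 31.76), N = J − 11.3·n = (51.82, 11.20). Then |BS| = |S − B| = 53.02.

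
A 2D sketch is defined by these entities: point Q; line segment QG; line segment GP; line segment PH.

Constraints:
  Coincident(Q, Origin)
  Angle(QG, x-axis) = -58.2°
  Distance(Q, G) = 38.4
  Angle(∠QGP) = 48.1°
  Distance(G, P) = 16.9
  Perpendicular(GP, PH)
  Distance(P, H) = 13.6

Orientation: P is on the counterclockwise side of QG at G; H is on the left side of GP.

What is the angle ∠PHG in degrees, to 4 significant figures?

51.18°

∠QGP = 48.1°, so GP runs at -58.2° + (180° − 48.1°) = 73.70° from the x-axis; with |GP| = 16.9, P = G + 16.9·(cos 73.70°, sin 73.70°) = (24.98, -16.42). The perpendicularity gives PH at right angles to GP; with |PH| = 13.6 on the left of GP, H = P + 13.6·(-0.9598, 0.2807) = (11.93, -12.60). Then cos ∠PHG = HP·HG / (|HP||HG|), giving 51.18°.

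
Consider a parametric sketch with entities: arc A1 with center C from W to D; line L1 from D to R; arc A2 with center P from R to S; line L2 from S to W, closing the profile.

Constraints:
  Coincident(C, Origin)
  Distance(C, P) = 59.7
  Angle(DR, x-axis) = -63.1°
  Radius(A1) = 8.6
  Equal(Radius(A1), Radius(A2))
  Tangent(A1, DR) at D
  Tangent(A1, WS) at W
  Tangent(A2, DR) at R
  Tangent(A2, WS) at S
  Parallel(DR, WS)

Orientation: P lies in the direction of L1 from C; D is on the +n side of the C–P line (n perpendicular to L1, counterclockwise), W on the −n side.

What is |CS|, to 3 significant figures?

60.3

Tangency of A1 to both parallel lines with radius 8.6 puts D and W at C ± 8.6·n: D = (7.67, 3.89), W = (-7.67, -3.89). Equal radii place R and S the same way about P: R = P + 8.6·n = (34.7, -49.3), S = P − 8.6·n = (19.3, -57.1). Then |CS| = |S − C| = 60.3.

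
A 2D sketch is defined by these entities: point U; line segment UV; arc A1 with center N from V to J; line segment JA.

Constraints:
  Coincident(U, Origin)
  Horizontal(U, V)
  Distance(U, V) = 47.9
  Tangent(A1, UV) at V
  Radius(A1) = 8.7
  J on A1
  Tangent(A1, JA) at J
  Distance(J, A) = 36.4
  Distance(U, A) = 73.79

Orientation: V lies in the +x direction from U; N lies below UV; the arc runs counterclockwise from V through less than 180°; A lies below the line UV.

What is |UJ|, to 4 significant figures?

42.48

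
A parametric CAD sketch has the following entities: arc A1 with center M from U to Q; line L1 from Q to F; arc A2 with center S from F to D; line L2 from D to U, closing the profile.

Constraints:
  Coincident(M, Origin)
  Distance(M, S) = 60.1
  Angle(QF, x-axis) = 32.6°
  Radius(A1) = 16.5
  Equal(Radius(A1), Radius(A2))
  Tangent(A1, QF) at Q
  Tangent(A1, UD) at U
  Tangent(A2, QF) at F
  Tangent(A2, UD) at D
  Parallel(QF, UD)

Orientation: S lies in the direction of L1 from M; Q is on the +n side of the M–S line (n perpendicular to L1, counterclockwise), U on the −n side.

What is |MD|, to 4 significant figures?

62.32

The slot axis is L1's direction at 32.6°, so u = (cos 32.6°, sin 32.6°) = (0.8425, 0.5388) and n = (−sin 32.6°, cos 32.6°) = (-0.5388, 0.8425). M is at the origin and S lies 60.1 along u from M, so S = 60.1·u = (50.63, 32.38). Tangency of A1 to both parallel lines with radius 16.5 puts Q and U at M ± 16.5·n: Q = (-8.890, 13.90), U = (8.890, -13.90). Equal radii place F and D the same way about S: F = S + 16.5·n = (41.74, 46.28), D = S − 16.5·n = (59.52, 18.48). Then |MD| = |D − M| = 62.32.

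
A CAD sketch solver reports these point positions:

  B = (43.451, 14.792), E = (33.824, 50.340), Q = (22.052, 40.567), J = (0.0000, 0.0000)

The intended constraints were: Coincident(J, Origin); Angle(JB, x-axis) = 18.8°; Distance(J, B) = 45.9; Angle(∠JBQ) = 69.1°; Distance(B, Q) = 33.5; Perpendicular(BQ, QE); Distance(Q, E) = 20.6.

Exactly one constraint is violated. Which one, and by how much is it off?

Distance(Q, E) = 20.6 — off by 5.30.

J = (0.00, 0.00) ✓; JB at 18.80° ✓; |JB| = 45.90 ✓; ∠JBQ = 69.10° ✓; |BQ| = 33.50 ✓; ∠(BQ, QE) = 90.00° ✓; |QE| = 15.30 ✗.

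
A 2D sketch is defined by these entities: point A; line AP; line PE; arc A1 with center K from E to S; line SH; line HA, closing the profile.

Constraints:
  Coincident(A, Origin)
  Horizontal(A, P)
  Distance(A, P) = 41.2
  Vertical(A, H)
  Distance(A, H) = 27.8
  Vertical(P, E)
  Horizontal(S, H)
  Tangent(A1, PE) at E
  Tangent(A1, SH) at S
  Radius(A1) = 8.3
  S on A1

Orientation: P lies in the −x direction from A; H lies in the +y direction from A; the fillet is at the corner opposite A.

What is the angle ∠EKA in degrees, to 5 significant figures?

149.34°

A is at the origin; A and P share the same y with |AP| = 41.2 and P on the −x side, so P = (-41.200, 0.0000). AH is vertical with |AH| = 27.8 and H on the +y side, so H = (0.0000, 27.800). The virtual corner opposite A is at (-41.200, 27.800). The tangent condition forces KE to be normal to PE and tangency of A1 to SH means the radius KS is perpendicular to SH, with radius 8.3, so the center K sits 8.3 in from both sides at K = (-32.900, 19.500). That places the tangent points at E = (-41.200, 19.500) on PE and S = (-32.900, 27.800) on SH. Then cos ∠EKA = KE·KA / (|KE||KA|), giving 149.34°.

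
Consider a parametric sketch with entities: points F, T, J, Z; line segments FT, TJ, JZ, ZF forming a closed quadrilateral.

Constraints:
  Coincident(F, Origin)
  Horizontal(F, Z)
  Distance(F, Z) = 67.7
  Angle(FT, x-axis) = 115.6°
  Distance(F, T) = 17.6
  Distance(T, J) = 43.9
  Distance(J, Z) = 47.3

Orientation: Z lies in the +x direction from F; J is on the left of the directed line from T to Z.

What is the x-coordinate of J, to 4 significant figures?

33.12

Checks: |TJ| = 43.90 ✓; |JZ| = 47.30 ✓.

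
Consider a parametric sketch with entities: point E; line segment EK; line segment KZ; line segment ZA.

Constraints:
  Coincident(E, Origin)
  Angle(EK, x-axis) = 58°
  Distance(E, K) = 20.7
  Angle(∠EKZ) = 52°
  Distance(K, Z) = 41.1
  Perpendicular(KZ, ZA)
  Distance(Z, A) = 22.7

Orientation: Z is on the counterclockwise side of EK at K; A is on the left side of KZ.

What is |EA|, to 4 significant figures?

29.07

E is at the origin; EK runs at 58.0° with length 20.7, so K = 20.7·(cos 58.0°, sin 58.0°) = (10.97, 17.55). ∠EKZ = 52.0°, so KZ runs at 58.0° + (180° − 52.0°) = 186.0° from the x-axis; with |KZ| = 41.1, Z = K + 41.1·(cos 186.0°, sin 186.0°) = (-29.91, 13.26). The perpendicularity gives ZA at right angles to KZ; with |ZA| = 22.7 on the left of KZ, A = Z + 22.7·(0.1045, -0.9945) = (-27.53, -9.317). Then |EA| = |A − E| = 29.07.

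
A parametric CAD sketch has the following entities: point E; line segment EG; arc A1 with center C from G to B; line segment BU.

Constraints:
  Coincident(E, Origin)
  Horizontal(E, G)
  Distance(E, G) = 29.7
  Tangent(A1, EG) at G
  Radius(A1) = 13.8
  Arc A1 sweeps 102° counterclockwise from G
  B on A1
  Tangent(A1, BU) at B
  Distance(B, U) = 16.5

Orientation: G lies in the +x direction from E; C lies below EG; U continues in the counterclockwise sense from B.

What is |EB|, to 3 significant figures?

23.2

E is at the origin; EG is horizontal with |EG| = 29.7 and G on the +x side, so G = (29.7, 0.00). The tangent condition forces CG to be normal to EG, so C = G + (0, -13.8) = (29.7, -13.8). On A1, G sits at bearing 90° from C; a 102° counterclockwise sweep puts B at bearing 192°, so B = C + 13.8·(cos 192°, sin 192°) = (16.2, -16.7). Then |EB| = |B − E| = 23.2.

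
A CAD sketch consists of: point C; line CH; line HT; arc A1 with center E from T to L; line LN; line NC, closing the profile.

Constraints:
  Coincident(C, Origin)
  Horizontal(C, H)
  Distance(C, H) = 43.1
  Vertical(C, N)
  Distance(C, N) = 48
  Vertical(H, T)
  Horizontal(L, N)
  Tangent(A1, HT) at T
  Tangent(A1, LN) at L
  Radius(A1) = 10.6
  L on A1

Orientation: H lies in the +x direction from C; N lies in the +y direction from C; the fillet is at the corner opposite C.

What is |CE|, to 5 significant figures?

49.548

C and N share the same x with |CN| = 48.0 and N on the +y side, so N = (0.0000, 48.000). The virtual corner opposite C is at (43.100, 48.000). A1 meets HT tangentially, so ET is at right angles to HT and the tangent condition forces EL to be normal to LN, with radius 10.6, so the center E sits 10.6 in from both sides at E = (32.500, 37.400). Then |CE| = |E − C| = 49.548.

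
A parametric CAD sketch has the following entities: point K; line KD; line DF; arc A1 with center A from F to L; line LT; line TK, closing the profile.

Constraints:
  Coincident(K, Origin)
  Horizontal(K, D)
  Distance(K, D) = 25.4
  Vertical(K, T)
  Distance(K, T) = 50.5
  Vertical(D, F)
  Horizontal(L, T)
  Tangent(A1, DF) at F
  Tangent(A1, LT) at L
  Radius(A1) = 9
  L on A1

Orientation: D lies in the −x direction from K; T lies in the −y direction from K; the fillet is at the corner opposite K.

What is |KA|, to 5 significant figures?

44.623

K is at the origin; K and D share the same y with |KD| = 25.4 and D on the −x side, so D = (-25.400, 0.0000). KT is vertical with |KT| = 50.5 and T on the −y side, so T = (0.0000, -50.500). The virtual corner opposite K is at (-25.400, -50.500). The tangent condition forces AF to be normal to DF and the tangent condition forces AL to be normal to LT, with radius 9.0, so the center A sits 9.0 in from both sides at A = (-16.400, -41.500). Then |KA| = |A − K| = 44.623.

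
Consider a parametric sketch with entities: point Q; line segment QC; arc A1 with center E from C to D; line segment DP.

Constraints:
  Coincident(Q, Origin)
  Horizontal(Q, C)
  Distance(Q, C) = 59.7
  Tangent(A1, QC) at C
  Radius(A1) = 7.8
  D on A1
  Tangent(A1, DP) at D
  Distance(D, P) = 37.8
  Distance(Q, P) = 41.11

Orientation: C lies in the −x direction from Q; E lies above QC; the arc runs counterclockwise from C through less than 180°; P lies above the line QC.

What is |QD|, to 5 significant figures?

54.074

Q is at the origin; Q and C share the same y with |QC| = 59.7 and C on the −x side, so C = (-59.700, 0.0000). Since A1 is tangent to QC there, EC ⟂ QC, so E = C + (0, 7.8) = (-59.700, 7.8000). Since ED ⟂ DP (tangency), |EP| = √(7.8² + 37.8²) = 38.596 regardless of where D sits on A1. So P lies on both circle(Q, 41.11) and circle(E, 38.596); the above-QC intersection is P = (-28.119, 29.989). D is the foot of the tangent from P: D = (-54.019, 2.4557).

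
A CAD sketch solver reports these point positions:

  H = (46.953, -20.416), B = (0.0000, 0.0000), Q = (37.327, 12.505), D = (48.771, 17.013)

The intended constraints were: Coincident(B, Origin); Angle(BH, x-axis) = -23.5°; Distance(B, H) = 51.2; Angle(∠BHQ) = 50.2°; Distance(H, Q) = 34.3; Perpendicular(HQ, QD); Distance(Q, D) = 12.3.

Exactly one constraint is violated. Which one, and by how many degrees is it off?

Perpendicular(HQ, QD) — off by 5.20°.

B = (0.00, 0.00) ✓; BH at -23.50° ✓; |BH| = 51.20 ✓; ∠BHQ = 50.20° ✓; |HQ| = 34.30 ✓; ∠(HQ, QD) = 84.80° ✗; |QD| = 12.30 ✓.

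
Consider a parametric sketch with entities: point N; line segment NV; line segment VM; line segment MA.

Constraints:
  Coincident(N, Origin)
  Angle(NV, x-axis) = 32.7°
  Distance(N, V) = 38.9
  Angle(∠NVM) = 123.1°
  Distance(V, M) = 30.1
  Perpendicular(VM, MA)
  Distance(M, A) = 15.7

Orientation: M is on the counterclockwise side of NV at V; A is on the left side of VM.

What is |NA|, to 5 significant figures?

54.049

∠NVM = 123.1°, so VM runs at 32.7° + (180° − 123.1°) = 89.600° from the x-axis; with |VM| = 30.1, M = V + 30.1·(cos 89.600°, sin 89.600°) = (32.945, 51.115). VM is perpendicular to MA; with |MA| = 15.7 on the left of VM, A = M + 15.7·(-0.99998, 0.0069813) = (17.245, 51.224). Then |NA| = |A − N| = 54.049.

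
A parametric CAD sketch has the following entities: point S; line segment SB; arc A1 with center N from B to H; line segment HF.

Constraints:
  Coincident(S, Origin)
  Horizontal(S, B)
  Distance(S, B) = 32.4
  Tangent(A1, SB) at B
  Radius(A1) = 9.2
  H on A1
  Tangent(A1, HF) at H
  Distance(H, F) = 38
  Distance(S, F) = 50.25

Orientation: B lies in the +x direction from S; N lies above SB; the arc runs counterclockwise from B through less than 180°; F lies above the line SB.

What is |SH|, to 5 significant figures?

42.578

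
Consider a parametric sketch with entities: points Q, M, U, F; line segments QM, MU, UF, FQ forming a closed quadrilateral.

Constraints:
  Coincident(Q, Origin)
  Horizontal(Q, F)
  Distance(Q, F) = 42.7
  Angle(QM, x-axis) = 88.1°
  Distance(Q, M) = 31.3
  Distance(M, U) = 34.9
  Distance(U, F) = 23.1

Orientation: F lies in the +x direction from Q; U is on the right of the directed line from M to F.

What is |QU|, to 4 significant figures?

19.75

Q is at the origin; Q and F share the same y with |QF| = 42.7 and F in +x, so F = (42.7, 0). QM runs at 88.1° with |QM| = 31.3, so M = (1.038, 31.28). U is determined by |MU| = 34.9 and |UF| = 23.1 together: it lies at the intersection of circle(M, 34.9) and circle(F, 23.1). With |MF| = 52.10, the foot of the radical line on MF is 32.62 from M and the perpendicular offset is √(34.9² − 32.62²) = 12.41. Taking the right-of-MF solution: U = (19.67, 1.771).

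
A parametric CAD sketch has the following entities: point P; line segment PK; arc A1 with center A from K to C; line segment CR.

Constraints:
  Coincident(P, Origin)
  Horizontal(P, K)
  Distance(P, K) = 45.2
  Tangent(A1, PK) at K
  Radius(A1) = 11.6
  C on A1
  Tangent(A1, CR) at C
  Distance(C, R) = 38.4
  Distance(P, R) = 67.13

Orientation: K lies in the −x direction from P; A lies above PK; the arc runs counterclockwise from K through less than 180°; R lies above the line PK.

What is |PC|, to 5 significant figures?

36.815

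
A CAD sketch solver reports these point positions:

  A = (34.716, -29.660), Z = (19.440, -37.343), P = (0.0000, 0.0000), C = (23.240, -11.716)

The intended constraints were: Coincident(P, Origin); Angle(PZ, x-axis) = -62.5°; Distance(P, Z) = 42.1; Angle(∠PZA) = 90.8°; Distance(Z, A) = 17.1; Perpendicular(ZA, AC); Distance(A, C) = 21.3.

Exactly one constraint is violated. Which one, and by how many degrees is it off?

Perpendicular(ZA, AC) — off by 5.90°.

P = (0.00, 0.00) ✓; PZ at -62.50° ✓; |PZ| = 42.10 ✓; ∠PZA = 90.80° ✓; |ZA| = 17.10 ✓; ∠(ZA, AC) = 95.90° ✗; |AC| = 21.30 ✓.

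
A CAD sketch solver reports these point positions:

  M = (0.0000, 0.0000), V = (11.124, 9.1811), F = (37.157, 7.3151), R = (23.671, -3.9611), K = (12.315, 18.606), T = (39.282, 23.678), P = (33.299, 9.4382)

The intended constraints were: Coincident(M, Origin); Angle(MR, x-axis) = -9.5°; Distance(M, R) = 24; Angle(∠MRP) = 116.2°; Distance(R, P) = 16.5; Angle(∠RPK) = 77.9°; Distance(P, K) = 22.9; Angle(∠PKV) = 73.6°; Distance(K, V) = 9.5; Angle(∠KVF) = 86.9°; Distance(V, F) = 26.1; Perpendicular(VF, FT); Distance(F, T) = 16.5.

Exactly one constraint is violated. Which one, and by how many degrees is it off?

Perpendicular(VF, FT) — off by 3.30°.

M = (0.00, 0.00) ✓; MR at -9.500° ✓; |MR| = 24.00 ✓; ∠MRP = 116.2° ✓; |RP| = 16.50 ✓; ∠RPK = 77.90° ✓; |PK| = 22.90 ✓; ∠PKV = 73.60° ✓; |KV| = 9.500 ✓; ∠KVF = 86.90° ✓; |VF| = 26.10 ✓; ∠(VF, FT) = 86.70° ✗; |FT| = 16.50 ✓.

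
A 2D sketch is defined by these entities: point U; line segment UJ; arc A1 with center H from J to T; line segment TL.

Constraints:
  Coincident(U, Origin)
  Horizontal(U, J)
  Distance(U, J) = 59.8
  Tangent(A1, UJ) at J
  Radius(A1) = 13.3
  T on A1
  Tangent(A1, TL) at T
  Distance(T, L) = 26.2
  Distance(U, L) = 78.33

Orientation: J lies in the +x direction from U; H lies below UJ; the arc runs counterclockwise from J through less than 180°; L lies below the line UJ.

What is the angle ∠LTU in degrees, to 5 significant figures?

153.03°

Checks: ∠(HJ, JU) = 90.00° ✓; |HT| = 13.30 ✓; ∠(HT, TL) = 90.00° ✓; |TL| = 26.20 ✓; |UL| = 78.33 ✓.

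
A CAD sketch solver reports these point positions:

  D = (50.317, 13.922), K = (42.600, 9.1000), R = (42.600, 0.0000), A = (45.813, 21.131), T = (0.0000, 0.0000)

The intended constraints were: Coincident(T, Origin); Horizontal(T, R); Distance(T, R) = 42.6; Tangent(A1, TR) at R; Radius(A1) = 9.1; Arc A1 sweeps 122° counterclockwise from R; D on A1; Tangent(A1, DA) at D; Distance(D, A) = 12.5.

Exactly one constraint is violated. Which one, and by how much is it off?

Distance(D, A) = 12.5 — off by 4.00.

T = (0.00, 0.00) ✓; T.y = 0.00, R.y = 0.00 ✓; |TR| = 42.60 ✓; ∠(KR, RT) = 90.00° ✓; |KR| = 9.100 ✓; bearing(K→D) − bearing(K→R) = 122.0° ✓; |KD| = 9.100 ✓; ∠(KD, DA) = 90.00° ✓; |DA| = 8.500 ✗.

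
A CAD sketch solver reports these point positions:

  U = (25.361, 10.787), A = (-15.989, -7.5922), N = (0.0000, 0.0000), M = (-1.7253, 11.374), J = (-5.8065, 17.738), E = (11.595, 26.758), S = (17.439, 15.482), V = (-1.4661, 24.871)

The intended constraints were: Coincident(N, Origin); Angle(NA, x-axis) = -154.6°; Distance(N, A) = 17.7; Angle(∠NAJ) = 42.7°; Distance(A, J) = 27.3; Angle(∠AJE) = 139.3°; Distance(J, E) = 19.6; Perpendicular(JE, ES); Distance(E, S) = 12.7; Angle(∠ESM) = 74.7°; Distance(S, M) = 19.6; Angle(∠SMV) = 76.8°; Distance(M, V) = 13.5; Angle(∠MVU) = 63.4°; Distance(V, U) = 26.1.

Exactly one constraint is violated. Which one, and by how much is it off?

Distance(V, U) = 26.1 — off by 4.20.

N = (0.00, 0.00) ✓; NA at -154.6° ✓; |NA| = 17.70 ✓; ∠NAJ = 42.70° ✓; |AJ| = 27.30 ✓; ∠AJE = 139.3° ✓; |JE| = 19.60 ✓; ∠(JE, ES) = 90.00° ✓; |ES| = 12.70 ✓; ∠ESM = 74.70° ✓; |SM| = 19.60 ✓; ∠SMV = 76.80° ✓; |MV| = 13.50 ✓; ∠MVU = 63.40° ✓; |VU| = 30.30 ✗.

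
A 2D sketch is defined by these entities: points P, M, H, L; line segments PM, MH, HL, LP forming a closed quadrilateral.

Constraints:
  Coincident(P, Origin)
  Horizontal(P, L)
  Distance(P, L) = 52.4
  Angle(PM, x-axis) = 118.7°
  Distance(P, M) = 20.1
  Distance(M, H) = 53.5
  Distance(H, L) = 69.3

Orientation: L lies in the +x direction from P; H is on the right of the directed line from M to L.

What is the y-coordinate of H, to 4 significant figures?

-35.80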